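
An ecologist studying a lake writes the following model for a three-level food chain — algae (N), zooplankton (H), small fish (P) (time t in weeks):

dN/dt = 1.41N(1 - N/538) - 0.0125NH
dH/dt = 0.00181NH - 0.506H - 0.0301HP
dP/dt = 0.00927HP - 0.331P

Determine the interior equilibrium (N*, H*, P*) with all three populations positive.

N* ≈ 368, H* ≈ 35.7, P* ≈ 5.3

From dP/dt = 0: 0.00927H* = 0.331, so H* = 35.7.
From dN/dt = 0: 1.41(1 - N*/538) = 0.0125·35.7, giving N* = 538·(1 - 0.317) = 368.
From dH/dt = 0: 0.00181·368 - 0.506 = 0.0301P*, so P* = 0.16/0.0301 = 5.3.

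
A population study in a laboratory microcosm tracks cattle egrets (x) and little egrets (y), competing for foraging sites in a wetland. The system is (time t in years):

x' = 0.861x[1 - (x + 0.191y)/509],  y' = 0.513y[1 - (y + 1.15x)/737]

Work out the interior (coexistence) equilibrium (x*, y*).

Setting both brackets to zero gives the nullclines x + 0.191y = 509 and 1.15x + y = 737.
Substituting y = 737 - 1.15x into the first: x(1 - 0.191·1.15) = 509 - 0.191·737.
So x* = 368/0.78 = 472, and then y* = 737 - 1.15·472 = 194.

x* ≈ 472, y* ≈ 194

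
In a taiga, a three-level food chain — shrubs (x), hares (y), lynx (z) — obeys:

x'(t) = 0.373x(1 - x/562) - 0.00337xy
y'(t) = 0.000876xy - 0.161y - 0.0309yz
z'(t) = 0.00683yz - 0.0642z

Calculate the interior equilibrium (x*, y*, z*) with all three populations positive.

From dz/dt = 0: 0.00683y* = 0.0642, so y* = 9.4.
From dx/dt = 0: 0.373(1 - x*/562) = 0.00337·9.4, giving x* = 562·(1 - 0.0849) = 514.
From dy/dt = 0: 0.000876·514 - 0.161 = 0.0309z*, so z* = 0.29/0.0309 = 9.37.

x* ≈ 514, y* ≈ 9.4, z* ≈ 9.37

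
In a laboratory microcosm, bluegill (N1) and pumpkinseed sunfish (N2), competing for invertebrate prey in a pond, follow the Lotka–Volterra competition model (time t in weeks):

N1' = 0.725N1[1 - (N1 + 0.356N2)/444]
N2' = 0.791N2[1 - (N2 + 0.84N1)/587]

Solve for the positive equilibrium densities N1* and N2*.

N1* ≈ 335, N2* ≈ 305

Setting both brackets to zero gives the nullclines N1 + 0.356N2 = 444 and 0.84N1 + N2 = 587.
Substituting N2 = 587 - 0.84N1 into the first: N1(1 - 0.356·0.84) = 444 - 0.356·587.
So N1* = 235/0.701 = 335, and then N2* = 587 - 0.84·335 = 305.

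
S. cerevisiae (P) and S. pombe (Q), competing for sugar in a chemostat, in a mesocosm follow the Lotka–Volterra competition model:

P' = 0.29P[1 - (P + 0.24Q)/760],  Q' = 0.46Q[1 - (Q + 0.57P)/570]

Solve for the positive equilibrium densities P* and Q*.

Setting both brackets to zero gives the nullclines P + 0.24Q = 760 and 0.57P + Q = 570.
Substituting Q = 570 - 0.57P into the first: P(1 - 0.24·0.57) = 760 - 0.24·570.
So P* = 623/0.863 = 722, and then Q* = 570 - 0.57·722 = 158.

P* ≈ 722, Q* ≈ 158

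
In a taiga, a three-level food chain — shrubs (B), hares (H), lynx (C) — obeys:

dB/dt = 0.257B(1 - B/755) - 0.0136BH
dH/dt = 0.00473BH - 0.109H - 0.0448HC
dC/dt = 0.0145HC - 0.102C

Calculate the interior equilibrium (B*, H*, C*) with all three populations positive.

From dC/dt = 0: 0.0145H* = 0.102, so H* = 7.03.
From dB/dt = 0: 0.257(1 - B*/755) = 0.0136·7.03, giving B* = 755·(1 - 0.372) = 474.
From dH/dt = 0: 0.00473·474 - 0.109 = 0.0448C*, so C* = 2.13/0.0448 = 47.6.

B* ≈ 474, H* ≈ 7.03, C* ≈ 47.6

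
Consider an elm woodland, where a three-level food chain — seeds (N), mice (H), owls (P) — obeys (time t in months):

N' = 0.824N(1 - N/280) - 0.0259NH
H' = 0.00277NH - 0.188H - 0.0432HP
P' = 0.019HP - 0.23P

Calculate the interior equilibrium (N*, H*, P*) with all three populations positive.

From dP/dt = 0: 0.019H* = 0.23, so H* = 12.1.
From dN/dt = 0: 0.824(1 - N*/280) = 0.0259·12.1, giving N* = 280·(1 - 0.38) = 173.
From dH/dt = 0: 0.00277·173 - 0.188 = 0.0432P*, so P* = 0.292/0.0432 = 6.77.

N* ≈ 173, H* ≈ 12.1, P* ≈ 6.77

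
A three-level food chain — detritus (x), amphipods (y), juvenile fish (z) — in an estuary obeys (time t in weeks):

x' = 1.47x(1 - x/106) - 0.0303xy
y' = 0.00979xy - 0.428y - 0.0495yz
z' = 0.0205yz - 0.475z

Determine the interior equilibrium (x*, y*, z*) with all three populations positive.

From dz/dt = 0: 0.0205y* = 0.475, so y* = 23.2.
From dx/dt = 0: 1.47(1 - x*/106) = 0.0303·23.2, giving x* = 106·(1 - 0.478) = 55.4.
From dy/dt = 0: 0.00979·55.4 - 0.428 = 0.0495z*, so z* = 0.114/0.0495 = 2.31.

x* ≈ 55.4, y* ≈ 23.2, z* ≈ 2.31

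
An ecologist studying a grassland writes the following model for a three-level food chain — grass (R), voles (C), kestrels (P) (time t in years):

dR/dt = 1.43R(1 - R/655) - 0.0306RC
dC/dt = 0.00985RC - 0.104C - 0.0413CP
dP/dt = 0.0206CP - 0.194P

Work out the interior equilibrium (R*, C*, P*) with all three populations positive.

From dP/dt = 0: 0.0206C* = 0.194, so C* = 9.42.
From dR/dt = 0: 1.43(1 - R*/655) = 0.0306·9.42, giving R* = 655·(1 - 0.202) = 523.
From dC/dt = 0: 0.00985·523 - 0.104 = 0.0413P*, so P* = 5.05/0.0413 = 122.

R* ≈ 523, C* ≈ 9.42, P* ≈ 122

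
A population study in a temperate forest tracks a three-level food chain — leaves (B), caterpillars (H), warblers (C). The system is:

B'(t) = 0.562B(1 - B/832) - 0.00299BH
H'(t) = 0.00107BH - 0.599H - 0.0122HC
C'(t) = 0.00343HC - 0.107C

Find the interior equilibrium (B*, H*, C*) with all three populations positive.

B* ≈ 694, H* ≈ 31.2, C* ≈ 11.8

From dC/dt = 0: 0.00343H* = 0.107, so H* = 31.2.
From dB/dt = 0: 0.562(1 - B*/832) = 0.00299·31.2, giving B* = 832·(1 - 0.166) = 694.
From dH/dt = 0: 0.00107·694 - 0.599 = 0.0122C*, so C* = 0.143/0.0122 = 11.8.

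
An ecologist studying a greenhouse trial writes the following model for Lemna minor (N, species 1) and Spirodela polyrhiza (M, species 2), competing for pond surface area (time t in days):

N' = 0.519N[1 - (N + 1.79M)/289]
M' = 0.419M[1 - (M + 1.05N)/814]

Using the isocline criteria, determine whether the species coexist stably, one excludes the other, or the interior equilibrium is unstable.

Compare the nullcline intercepts: K1/α12 = 289/1.79 = 161 < K2 = 814; K2/α21 = 814/1.05 = 775 > K1 = 289.
Since the inequalities point opposite ways, species 2 can invade but species 1 cannot.

species 2 excludes species 1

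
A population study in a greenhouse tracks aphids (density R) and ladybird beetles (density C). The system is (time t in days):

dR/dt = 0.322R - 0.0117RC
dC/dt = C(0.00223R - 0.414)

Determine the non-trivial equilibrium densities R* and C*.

R* ≈ 186, C* ≈ 27.5

Set dC/dt = 0 with C > 0: 0.00223R - 0.414 = 0, so R* = 0.414/0.00223 = 186.
Set dR/dt = 0 with R > 0: 0.322 - 0.0117C = 0, so C* = 0.322/0.0117 = 27.5.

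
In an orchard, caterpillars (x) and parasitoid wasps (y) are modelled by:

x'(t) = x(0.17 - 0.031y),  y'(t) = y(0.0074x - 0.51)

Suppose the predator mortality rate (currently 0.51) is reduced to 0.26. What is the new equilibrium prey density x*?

x* ≈ 35.1

At the interior fixed point, setting dy/dt = 0 with y > 0 fixes x* = (predator death rate)/(xy coefficient) — independent of the other coefficients.
With the change, x* = 0.26/0.0074 = 35.1; it falls from 68.9.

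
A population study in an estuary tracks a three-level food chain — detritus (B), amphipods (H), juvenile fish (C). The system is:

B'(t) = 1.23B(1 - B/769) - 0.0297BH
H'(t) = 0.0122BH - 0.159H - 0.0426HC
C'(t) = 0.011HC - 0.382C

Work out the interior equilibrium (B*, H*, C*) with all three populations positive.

From dC/dt = 0: 0.011H* = 0.382, so H* = 34.7.
From dB/dt = 0: 1.23(1 - B*/769) = 0.0297·34.7, giving B* = 769·(1 - 0.839) = 124.
From dH/dt = 0: 0.0122·124 - 0.159 = 0.0426C*, so C* = 1.36/0.0426 = 31.8.

B* ≈ 124, H* ≈ 34.7, C* ≈ 31.8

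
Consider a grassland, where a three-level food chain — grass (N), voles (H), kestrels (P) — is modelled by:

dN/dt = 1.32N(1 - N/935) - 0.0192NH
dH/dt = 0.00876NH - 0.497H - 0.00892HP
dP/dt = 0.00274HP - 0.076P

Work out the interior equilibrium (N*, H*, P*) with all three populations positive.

From dP/dt = 0: 0.00274H* = 0.076, so H* = 27.7.
From dN/dt = 0: 1.32(1 - N*/935) = 0.0192·27.7, giving N* = 935·(1 - 0.403) = 558.
From dH/dt = 0: 0.00876·558 - 0.497 = 0.00892P*, so P* = 4.39/0.00892 = 492.

N* ≈ 558, H* ≈ 27.7, P* ≈ 492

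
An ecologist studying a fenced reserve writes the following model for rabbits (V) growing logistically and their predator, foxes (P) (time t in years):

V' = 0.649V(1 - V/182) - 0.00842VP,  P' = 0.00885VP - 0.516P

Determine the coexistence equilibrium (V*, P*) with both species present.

From dP/dt = 0 with P > 0: 0.00885V* = 0.516, so V* = 58.3.
Substitute into dV/dt = 0: 0.649(1 - 58.3/182) = 0.00842P*.
The bracket is 0.68, giving P* = 0.441/0.00842 = 52.4.

V* ≈ 58.3, P* ≈ 52.4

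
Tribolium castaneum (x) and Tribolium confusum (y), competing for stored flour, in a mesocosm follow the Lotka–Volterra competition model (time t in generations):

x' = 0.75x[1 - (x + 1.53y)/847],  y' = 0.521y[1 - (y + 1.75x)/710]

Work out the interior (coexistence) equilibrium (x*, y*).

x* ≈ 143, y* ≈ 460

Setting both brackets to zero gives the nullclines x + 1.53y = 847 and 1.75x + y = 710.
Substituting y = 710 - 1.75x into the first: x(1 - 1.53·1.75) = 847 - 1.53·710.
So x* = -239/-1.68 = 143, and then y* = 710 - 1.75·143 = 460.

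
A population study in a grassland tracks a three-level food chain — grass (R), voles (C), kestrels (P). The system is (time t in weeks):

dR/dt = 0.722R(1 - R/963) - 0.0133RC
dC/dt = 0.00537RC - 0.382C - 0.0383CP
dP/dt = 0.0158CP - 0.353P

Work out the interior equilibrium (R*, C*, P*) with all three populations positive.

R* ≈ 567, C* ≈ 22.3, P* ≈ 69.5

From dP/dt = 0: 0.0158C* = 0.353, so C* = 22.3.
From dR/dt = 0: 0.722(1 - R*/963) = 0.0133·22.3, giving R* = 963·(1 - 0.412) = 567.
From dC/dt = 0: 0.00537·567 - 0.382 = 0.0383P*, so P* = 2.66/0.0383 = 69.5.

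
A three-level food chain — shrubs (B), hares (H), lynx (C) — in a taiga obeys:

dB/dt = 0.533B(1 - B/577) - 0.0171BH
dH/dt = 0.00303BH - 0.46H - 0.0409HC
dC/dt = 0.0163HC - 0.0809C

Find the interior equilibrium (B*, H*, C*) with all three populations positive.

B* ≈ 485, H* ≈ 4.96, C* ≈ 24.7

From dC/dt = 0: 0.0163H* = 0.0809, so H* = 4.96.
From dB/dt = 0: 0.533(1 - B*/577) = 0.0171·4.96, giving B* = 577·(1 - 0.159) = 485.
From dH/dt = 0: 0.00303·485 - 0.46 = 0.0409C*, so C* = 1.01/0.0409 = 24.7.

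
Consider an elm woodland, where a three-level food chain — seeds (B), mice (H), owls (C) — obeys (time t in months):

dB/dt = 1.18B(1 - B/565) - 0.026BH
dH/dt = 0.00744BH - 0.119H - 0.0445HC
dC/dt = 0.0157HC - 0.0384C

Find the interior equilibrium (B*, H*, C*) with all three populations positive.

B* ≈ 535, H* ≈ 2.45, C* ≈ 86.7

From dC/dt = 0: 0.0157H* = 0.0384, so H* = 2.45.
From dB/dt = 0: 1.18(1 - B*/565) = 0.026·2.45, giving B* = 565·(1 - 0.0539) = 535.
From dH/dt = 0: 0.00744·535 - 0.119 = 0.0445C*, so C* = 3.86/0.0445 = 86.7.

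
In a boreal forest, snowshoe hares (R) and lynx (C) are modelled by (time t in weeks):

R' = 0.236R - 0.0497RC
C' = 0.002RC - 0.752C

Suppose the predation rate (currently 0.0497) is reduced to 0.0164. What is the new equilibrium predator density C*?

C* ≈ 14.4

At the interior fixed point, setting dR/dt = 0 with R > 0 fixes C* = (prey growth rate)/(RC coefficient) — independent of the other coefficients.
With the change, C* = 0.236/0.0164 = 14.4; it rises from 4.75.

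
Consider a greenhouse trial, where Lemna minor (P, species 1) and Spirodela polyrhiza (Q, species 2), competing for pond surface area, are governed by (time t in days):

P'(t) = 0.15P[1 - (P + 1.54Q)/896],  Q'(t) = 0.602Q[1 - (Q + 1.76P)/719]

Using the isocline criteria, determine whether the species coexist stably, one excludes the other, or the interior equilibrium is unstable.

unstable coexistence (outcome depends on initial conditions)

Compare the nullcline intercepts: K1/α12 = 896/1.54 = 582 < K2 = 719; K2/α21 = 719/1.76 = 409 < K1 = 896.
Since both are reversed, neither can invade when rare; the interior point is a saddle.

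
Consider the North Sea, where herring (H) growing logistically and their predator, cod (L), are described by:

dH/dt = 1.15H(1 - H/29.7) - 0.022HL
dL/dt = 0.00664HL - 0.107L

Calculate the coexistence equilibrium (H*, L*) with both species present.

From dL/dt = 0 with L > 0: 0.00664H* = 0.107, so H* = 16.1.
Substitute into dH/dt = 0: 1.15(1 - 16.1/29.7) = 0.022L*.
The bracket is 0.457, giving L* = 0.526/0.022 = 23.9.

H* ≈ 16.1, L* ≈ 23.9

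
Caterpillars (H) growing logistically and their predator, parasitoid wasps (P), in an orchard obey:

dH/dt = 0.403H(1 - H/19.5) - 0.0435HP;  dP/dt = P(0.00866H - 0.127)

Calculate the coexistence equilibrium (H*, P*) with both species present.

H* ≈ 14.7, P* ≈ 2.3

From dP/dt = 0 with P > 0: 0.00866H* = 0.127, so H* = 14.7.
Substitute into dH/dt = 0: 0.403(1 - 14.7/19.5) = 0.0435P*.
The bracket is 0.248, giving P* = 0.0999/0.0435 = 2.3.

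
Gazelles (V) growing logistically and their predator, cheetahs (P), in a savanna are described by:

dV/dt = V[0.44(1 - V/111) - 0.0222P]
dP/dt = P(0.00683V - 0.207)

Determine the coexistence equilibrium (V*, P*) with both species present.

V* ≈ 30.3, P* ≈ 14.4

From dP/dt = 0 with P > 0: 0.00683V* = 0.207, so V* = 30.3.
Substitute into dV/dt = 0: 0.44(1 - 30.3/111) = 0.0222P*.
The bracket is 0.727, giving P* = 0.32/0.0222 = 14.4.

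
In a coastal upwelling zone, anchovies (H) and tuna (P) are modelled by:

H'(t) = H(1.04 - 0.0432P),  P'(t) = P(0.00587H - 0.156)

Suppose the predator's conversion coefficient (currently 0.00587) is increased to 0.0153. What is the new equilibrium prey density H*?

At the interior fixed point, setting dP/dt = 0 with P > 0 fixes H* = (predator death rate)/(HP coefficient) — independent of the other coefficients.
With the change, H* = 0.156/0.0153 = 10.2; it falls from 26.6.

H* ≈ 10.2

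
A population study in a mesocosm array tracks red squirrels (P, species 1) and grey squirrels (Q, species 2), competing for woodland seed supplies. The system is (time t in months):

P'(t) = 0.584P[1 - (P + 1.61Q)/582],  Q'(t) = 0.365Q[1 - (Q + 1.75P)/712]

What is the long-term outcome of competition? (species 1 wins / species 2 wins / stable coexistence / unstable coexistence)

Compare the nullcline intercepts: K1/α12 = 582/1.61 = 361 < K2 = 712; K2/α21 = 712/1.75 = 407 < K1 = 582.
Since both are reversed, neither can invade when rare; the interior point is a saddle.

unstable coexistence (outcome depends on initial conditions)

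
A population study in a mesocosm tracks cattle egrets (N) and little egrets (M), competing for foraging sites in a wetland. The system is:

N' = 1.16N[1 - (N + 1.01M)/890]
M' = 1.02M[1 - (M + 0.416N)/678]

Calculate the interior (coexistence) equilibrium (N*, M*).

N* ≈ 354, M* ≈ 531

Setting both brackets to zero gives the nullclines N + 1.01M = 890 and 0.416N + M = 678.
Substituting M = 678 - 0.416N into the first: N(1 - 1.01·0.416) = 890 - 1.01·678.
So N* = 205/0.58 = 354, and then M* = 678 - 0.416·354 = 531.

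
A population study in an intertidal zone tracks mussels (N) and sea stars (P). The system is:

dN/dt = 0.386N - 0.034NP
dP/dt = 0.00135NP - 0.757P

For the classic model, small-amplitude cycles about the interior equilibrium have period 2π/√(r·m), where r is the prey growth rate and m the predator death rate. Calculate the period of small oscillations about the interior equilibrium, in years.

Here r = 0.386 and m = 0.757, so r·m = 0.292.
ω = √0.292 = 0.541 per year, hence T = 2π/ω ≈ 11.6 years.

T ≈ 11.6 years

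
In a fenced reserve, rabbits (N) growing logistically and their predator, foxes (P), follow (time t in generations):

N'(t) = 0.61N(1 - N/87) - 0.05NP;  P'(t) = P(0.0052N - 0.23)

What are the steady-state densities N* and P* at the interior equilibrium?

N* ≈ 44.2, P* ≈ 6

From dP/dt = 0 with P > 0: 0.0052N* = 0.23, so N* = 44.2.
Substitute into dN/dt = 0: 0.61(1 - 44.2/87) = 0.05P*.
The bracket is 0.492, giving P* = 0.3/0.05 = 6.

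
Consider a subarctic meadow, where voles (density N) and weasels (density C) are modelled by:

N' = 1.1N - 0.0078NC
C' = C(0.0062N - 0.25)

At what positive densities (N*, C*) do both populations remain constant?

N* ≈ 40.3, C* ≈ 141

Set dC/dt = 0 with C > 0: 0.0062N - 0.25 = 0, so N* = 0.25/0.0062 = 40.3.
Set dN/dt = 0 with N > 0: 1.1 - 0.0078C = 0, so C* = 1.1/0.0078 = 141.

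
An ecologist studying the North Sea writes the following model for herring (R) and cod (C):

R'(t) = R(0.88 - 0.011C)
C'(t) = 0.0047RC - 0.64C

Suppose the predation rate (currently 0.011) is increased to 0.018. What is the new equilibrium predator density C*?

C* ≈ 48.9

At the interior fixed point, setting dR/dt = 0 with R > 0 fixes C* = (prey growth rate)/(RC coefficient) — independent of the other coefficients.
With the change, C* = 0.88/0.018 = 48.9; it falls from 80.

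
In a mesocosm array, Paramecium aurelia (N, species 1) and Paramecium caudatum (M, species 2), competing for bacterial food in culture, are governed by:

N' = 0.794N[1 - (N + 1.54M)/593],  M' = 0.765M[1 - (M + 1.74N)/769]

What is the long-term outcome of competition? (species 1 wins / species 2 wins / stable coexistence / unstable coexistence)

Compare the nullcline intercepts: K1/α12 = 593/1.54 = 385 < K2 = 769; K2/α21 = 769/1.74 = 442 < K1 = 593.
Since both are reversed, neither can invade when rare; the interior point is a saddle.

unstable coexistence (outcome depends on initial conditions)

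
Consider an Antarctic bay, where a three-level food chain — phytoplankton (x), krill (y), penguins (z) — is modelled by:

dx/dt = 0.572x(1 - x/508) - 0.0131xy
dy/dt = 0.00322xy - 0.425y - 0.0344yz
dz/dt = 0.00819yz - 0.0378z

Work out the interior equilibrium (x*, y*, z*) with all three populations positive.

x* ≈ 454, y* ≈ 4.62, z* ≈ 30.2

From dz/dt = 0: 0.00819y* = 0.0378, so y* = 4.62.
From dx/dt = 0: 0.572(1 - x*/508) = 0.0131·4.62, giving x* = 508·(1 - 0.106) = 454.
From dy/dt = 0: 0.00322·454 - 0.425 = 0.0344z*, so z* = 1.04/0.0344 = 30.2.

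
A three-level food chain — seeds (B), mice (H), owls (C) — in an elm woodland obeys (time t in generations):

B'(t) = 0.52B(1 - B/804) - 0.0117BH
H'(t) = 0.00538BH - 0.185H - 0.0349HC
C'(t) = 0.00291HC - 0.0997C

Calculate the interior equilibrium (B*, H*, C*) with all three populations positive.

B* ≈ 184, H* ≈ 34.3, C* ≈ 23.1

From dC/dt = 0: 0.00291H* = 0.0997, so H* = 34.3.
From dB/dt = 0: 0.52(1 - B*/804) = 0.0117·34.3, giving B* = 804·(1 - 0.771) = 184.
From dH/dt = 0: 0.00538·184 - 0.185 = 0.0349C*, so C* = 0.806/0.0349 = 23.1.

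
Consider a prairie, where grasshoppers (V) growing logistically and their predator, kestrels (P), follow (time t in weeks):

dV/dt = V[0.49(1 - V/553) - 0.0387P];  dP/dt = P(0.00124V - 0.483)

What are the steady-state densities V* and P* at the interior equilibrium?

From dP/dt = 0 with P > 0: 0.00124V* = 0.483, so V* = 390.
Substitute into dV/dt = 0: 0.49(1 - 390/553) = 0.0387P*.
The bracket is 0.296, giving P* = 0.145/0.0387 = 3.74.

V* ≈ 390, P* ≈ 3.74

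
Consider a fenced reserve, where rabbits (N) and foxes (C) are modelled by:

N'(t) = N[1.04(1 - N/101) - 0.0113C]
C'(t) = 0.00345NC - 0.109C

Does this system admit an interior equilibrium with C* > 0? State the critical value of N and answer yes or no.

Threshold N = 31.6; K > 31.6, so yes, the predator persists.

The predator equation gives dC/dt > 0 only when N > 0.109/0.00345 = 31.6.
Without the predator, N → K = 101. Since 101 > 31.6, the predator can invade and persist.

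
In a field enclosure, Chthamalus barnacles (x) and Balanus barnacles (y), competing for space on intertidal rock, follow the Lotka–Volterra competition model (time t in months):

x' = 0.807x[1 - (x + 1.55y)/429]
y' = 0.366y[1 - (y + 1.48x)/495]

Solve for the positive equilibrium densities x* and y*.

Setting both brackets to zero gives the nullclines x + 1.55y = 429 and 1.48x + y = 495.
Substituting y = 495 - 1.48x into the first: x(1 - 1.55·1.48) = 429 - 1.55·495.
So x* = -338/-1.29 = 261, and then y* = 495 - 1.48·261 = 108.

x* ≈ 261, y* ≈ 108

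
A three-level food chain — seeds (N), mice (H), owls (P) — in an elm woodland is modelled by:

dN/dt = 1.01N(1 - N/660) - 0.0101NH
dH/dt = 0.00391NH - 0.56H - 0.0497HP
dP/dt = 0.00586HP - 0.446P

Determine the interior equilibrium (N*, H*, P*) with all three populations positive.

N* ≈ 158, H* ≈ 76.1, P* ≈ 1.14

From dP/dt = 0: 0.00586H* = 0.446, so H* = 76.1.
From dN/dt = 0: 1.01(1 - N*/660) = 0.0101·76.1, giving N* = 660·(1 - 0.761) = 158.
From dH/dt = 0: 0.00391·158 - 0.56 = 0.0497P*, so P* = 0.0565/0.0497 = 1.14.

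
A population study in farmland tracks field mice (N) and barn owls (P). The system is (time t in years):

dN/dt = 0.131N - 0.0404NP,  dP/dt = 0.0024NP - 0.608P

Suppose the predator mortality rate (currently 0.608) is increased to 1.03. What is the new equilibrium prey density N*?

At the interior fixed point, setting dP/dt = 0 with P > 0 fixes N* = (predator death rate)/(NP coefficient) — independent of the other coefficients.
With the change, N* = 1.03/0.0024 = 429; it rises from 253.

N* ≈ 429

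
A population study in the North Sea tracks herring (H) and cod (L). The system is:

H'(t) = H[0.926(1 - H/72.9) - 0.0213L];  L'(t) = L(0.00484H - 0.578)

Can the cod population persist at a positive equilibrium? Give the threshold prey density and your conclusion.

The predator equation gives dL/dt > 0 only when H > 0.578/0.00484 = 119.
Without the predator, H → K = 72.9. Since 72.9 < 119, the predator cannot invade.

Threshold H = 119; K < 119, so no, the predator goes extinct.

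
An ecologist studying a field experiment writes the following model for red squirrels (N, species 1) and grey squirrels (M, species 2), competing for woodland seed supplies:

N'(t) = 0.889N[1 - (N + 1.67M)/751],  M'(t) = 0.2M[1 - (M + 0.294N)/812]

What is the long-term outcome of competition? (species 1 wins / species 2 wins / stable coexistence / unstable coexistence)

Compare the nullcline intercepts: K1/α12 = 751/1.67 = 450 < K2 = 812; K2/α21 = 812/0.294 = 2760 > K1 = 751.
Since the inequalities point opposite ways, species 2 can invade but species 1 cannot.

species 2 excludes species 1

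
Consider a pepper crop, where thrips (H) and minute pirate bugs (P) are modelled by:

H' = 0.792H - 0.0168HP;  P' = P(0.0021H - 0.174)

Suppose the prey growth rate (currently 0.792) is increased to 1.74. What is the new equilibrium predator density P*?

At the interior fixed point, setting dH/dt = 0 with H > 0 fixes P* = (prey growth rate)/(HP coefficient) — independent of the other coefficients.
With the change, P* = 1.74/0.0168 = 104; it rises from 47.1.

P* ≈ 104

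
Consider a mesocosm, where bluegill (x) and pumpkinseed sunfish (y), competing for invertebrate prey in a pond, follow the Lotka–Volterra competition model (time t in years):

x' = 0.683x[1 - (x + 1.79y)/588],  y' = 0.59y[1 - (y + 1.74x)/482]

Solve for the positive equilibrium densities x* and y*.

x* ≈ 130, y* ≈ 256

Setting both brackets to zero gives the nullclines x + 1.79y = 588 and 1.74x + y = 482.
Substituting y = 482 - 1.74x into the first: x(1 - 1.79·1.74) = 588 - 1.79·482.
So x* = -275/-2.11 = 130, and then y* = 482 - 1.74·130 = 256.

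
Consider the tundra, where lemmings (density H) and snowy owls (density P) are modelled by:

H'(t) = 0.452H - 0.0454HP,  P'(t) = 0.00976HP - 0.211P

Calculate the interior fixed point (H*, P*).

Set dP/dt = 0 with P > 0: 0.00976H - 0.211 = 0, so H* = 0.211/0.00976 = 21.6.
Set dH/dt = 0 with H > 0: 0.452 - 0.0454P = 0, so P* = 0.452/0.0454 = 9.96.

H* ≈ 21.6, P* ≈ 9.96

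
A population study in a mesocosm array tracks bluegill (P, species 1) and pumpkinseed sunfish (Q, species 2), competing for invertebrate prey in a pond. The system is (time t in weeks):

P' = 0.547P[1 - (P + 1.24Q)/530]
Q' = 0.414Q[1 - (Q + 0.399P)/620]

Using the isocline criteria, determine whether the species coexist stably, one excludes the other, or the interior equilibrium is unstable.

Compare the nullcline intercepts: K1/α12 = 530/1.24 = 427 < K2 = 620; K2/α21 = 620/0.399 = 1550 > K1 = 530.
Since the inequalities point opposite ways, species 2 can invade but species 1 cannot.

species 2 excludes species 1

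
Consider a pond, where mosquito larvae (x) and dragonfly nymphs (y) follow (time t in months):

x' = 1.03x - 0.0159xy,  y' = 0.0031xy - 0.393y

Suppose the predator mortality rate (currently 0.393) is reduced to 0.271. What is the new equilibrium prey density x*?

At the interior fixed point, setting dy/dt = 0 with y > 0 fixes x* = (predator death rate)/(xy coefficient) — independent of the other coefficients.
With the change, x* = 0.271/0.0031 = 87.4; it falls from 127.

x* ≈ 87.4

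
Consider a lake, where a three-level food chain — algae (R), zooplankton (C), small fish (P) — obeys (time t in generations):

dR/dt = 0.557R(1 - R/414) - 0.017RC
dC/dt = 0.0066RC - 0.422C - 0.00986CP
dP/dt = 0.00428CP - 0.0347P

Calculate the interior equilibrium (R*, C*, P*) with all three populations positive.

From dP/dt = 0: 0.00428C* = 0.0347, so C* = 8.11.
From dR/dt = 0: 0.557(1 - R*/414) = 0.017·8.11, giving R* = 414·(1 - 0.247) = 312.
From dC/dt = 0: 0.0066·312 - 0.422 = 0.00986P*, so P* = 1.63/0.00986 = 166.

R* ≈ 312, C* ≈ 8.11, P* ≈ 166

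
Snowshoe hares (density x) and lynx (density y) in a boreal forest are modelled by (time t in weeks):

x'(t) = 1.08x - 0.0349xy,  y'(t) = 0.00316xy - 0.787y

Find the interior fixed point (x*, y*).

Set dy/dt = 0 with y > 0: 0.00316x - 0.787 = 0, so x* = 0.787/0.00316 = 249.
Set dx/dt = 0 with x > 0: 1.08 - 0.0349y = 0, so y* = 1.08/0.0349 = 30.9.

x* ≈ 249, y* ≈ 30.9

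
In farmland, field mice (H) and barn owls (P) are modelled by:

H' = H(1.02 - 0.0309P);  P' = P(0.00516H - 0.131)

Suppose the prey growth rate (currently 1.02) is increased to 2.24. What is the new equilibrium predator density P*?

P* ≈ 72.5

At the interior fixed point, setting dH/dt = 0 with H > 0 fixes P* = (prey growth rate)/(HP coefficient) — independent of the other coefficients.
With the change, P* = 2.24/0.0309 = 72.5; it rises from 33.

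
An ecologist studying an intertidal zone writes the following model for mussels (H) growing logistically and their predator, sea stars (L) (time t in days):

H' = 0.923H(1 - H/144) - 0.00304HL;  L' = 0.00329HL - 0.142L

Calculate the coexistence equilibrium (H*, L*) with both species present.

H* ≈ 43.2, L* ≈ 213

From dL/dt = 0 with L > 0: 0.00329H* = 0.142, so H* = 43.2.
Substitute into dH/dt = 0: 0.923(1 - 43.2/144) = 0.00304L*.
The bracket is 0.7, giving L* = 0.646/0.00304 = 213.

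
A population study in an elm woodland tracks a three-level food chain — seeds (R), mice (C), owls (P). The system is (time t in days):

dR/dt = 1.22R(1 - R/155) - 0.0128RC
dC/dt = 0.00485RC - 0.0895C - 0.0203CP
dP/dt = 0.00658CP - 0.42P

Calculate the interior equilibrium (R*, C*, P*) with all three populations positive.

R* ≈ 51.2, C* ≈ 63.8, P* ≈ 7.82

From dP/dt = 0: 0.00658C* = 0.42, so C* = 63.8.
From dR/dt = 0: 1.22(1 - R*/155) = 0.0128·63.8, giving R* = 155·(1 - 0.67) = 51.2.
From dC/dt = 0: 0.00485·51.2 - 0.0895 = 0.0203P*, so P* = 0.159/0.0203 = 7.82.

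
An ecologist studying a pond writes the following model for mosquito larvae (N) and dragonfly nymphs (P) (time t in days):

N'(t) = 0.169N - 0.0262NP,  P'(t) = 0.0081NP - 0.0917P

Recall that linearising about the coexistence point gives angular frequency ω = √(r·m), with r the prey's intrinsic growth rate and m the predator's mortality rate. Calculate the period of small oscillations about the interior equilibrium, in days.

T ≈ 50.5 days

Here r = 0.169 and m = 0.0917, so r·m = 0.0155.
ω = √0.0155 = 0.124 per day, hence T = 2π/ω ≈ 50.5 days.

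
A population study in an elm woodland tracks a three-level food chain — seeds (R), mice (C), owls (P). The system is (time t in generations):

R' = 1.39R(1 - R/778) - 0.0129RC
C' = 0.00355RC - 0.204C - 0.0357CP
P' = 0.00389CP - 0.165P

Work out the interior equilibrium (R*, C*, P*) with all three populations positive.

From dP/dt = 0: 0.00389C* = 0.165, so C* = 42.4.
From dR/dt = 0: 1.39(1 - R*/778) = 0.0129·42.4, giving R* = 778·(1 - 0.394) = 472.
From dC/dt = 0: 0.00355·472 - 0.204 = 0.0357P*, so P* = 1.47/0.0357 = 41.2.

R* ≈ 472, C* ≈ 42.4, P* ≈ 41.2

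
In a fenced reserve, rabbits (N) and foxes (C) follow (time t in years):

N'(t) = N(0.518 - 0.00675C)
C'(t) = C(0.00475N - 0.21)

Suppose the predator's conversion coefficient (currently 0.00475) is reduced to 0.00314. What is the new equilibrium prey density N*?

At the interior fixed point, setting dC/dt = 0 with C > 0 fixes N* = (predator death rate)/(NC coefficient) — independent of the other coefficients.
With the change, N* = 0.21/0.00314 = 66.9; it rises from 44.2.

N* ≈ 66.9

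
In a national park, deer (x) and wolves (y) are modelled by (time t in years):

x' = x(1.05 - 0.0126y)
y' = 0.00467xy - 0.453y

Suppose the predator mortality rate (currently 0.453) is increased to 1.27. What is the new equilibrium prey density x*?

At the interior fixed point, setting dy/dt = 0 with y > 0 fixes x* = (predator death rate)/(xy coefficient) — independent of the other coefficients.
With the change, x* = 1.27/0.00467 = 272; it rises from 97.

x* ≈ 272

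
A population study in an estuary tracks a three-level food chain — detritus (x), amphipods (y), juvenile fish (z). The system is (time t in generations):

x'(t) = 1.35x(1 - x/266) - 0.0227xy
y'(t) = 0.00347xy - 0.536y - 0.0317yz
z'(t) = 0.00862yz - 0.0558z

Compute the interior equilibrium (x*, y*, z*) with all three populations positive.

From dz/dt = 0: 0.00862y* = 0.0558, so y* = 6.47.
From dx/dt = 0: 1.35(1 - x*/266) = 0.0227·6.47, giving x* = 266·(1 - 0.109) = 237.
From dy/dt = 0: 0.00347·237 - 0.536 = 0.0317z*, so z* = 0.287/0.0317 = 9.04.

x* ≈ 237, y* ≈ 6.47, z* ≈ 9.04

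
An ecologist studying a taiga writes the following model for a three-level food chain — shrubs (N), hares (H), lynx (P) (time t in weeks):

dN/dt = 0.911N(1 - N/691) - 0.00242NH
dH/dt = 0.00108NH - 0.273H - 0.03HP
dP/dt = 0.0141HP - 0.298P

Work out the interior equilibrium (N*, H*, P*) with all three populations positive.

From dP/dt = 0: 0.0141H* = 0.298, so H* = 21.1.
From dN/dt = 0: 0.911(1 - N*/691) = 0.00242·21.1, giving N* = 691·(1 - 0.0561) = 652.
From dH/dt = 0: 0.00108·652 - 0.273 = 0.03P*, so P* = 0.431/0.03 = 14.4.

N* ≈ 652, H* ≈ 21.1, P* ≈ 14.4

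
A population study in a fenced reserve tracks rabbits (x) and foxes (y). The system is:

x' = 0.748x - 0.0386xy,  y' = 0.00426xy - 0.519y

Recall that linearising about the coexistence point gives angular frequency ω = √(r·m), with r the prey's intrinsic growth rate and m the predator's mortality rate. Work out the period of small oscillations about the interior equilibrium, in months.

T ≈ 10.1 months

Here r = 0.748 and m = 0.519, so r·m = 0.388.
ω = √0.388 = 0.623 per month, hence T = 2π/ω ≈ 10.1 months.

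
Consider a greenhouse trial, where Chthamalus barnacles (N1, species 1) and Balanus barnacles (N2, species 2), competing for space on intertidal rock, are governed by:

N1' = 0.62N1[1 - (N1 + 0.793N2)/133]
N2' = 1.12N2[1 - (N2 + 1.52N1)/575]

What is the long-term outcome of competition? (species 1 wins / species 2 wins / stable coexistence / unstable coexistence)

Compare the nullcline intercepts: K1/α12 = 133/0.793 = 168 < K2 = 575; K2/α21 = 575/1.52 = 378 > K1 = 133.
Since the inequalities point opposite ways, species 2 can invade but species 1 cannot.

species 2 excludes species 1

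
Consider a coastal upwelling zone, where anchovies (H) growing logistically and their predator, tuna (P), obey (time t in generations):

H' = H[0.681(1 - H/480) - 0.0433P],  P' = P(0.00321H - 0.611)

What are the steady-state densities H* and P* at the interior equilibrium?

H* ≈ 190, P* ≈ 9.49

From dP/dt = 0 with P > 0: 0.00321H* = 0.611, so H* = 190.
Substitute into dH/dt = 0: 0.681(1 - 190/480) = 0.0433P*.
The bracket is 0.603, giving P* = 0.411/0.0433 = 9.49.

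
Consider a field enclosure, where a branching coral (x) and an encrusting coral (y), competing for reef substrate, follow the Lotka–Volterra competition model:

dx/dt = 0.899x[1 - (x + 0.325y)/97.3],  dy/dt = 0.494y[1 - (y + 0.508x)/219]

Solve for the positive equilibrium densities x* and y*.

Setting both brackets to zero gives the nullclines x + 0.325y = 97.3 and 0.508x + y = 219.
Substituting y = 219 - 0.508x into the first: x(1 - 0.325·0.508) = 97.3 - 0.325·219.
So x* = 26.1/0.835 = 31.3, and then y* = 219 - 0.508·31.3 = 203.

x* ≈ 31.3, y* ≈ 203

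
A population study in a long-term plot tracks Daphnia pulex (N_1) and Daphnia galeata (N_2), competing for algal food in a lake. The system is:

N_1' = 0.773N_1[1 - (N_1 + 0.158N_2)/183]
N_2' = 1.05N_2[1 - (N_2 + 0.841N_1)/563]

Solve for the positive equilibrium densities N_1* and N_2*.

N_1* ≈ 108, N_2* ≈ 472

Setting both brackets to zero gives the nullclines N_1 + 0.158N_2 = 183 and 0.841N_1 + N_2 = 563.
Substituting N_2 = 563 - 0.841N_1 into the first: N_1(1 - 0.158·0.841) = 183 - 0.158·563.
So N_1* = 94/0.867 = 108, and then N_2* = 563 - 0.841·108 = 472.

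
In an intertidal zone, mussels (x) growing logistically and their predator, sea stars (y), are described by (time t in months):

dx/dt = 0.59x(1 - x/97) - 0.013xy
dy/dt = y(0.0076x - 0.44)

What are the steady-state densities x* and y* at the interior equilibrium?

From dy/dt = 0 with y > 0: 0.0076x* = 0.44, so x* = 57.9.
Substitute into dx/dt = 0: 0.59(1 - 57.9/97) = 0.013y*.
The bracket is 0.403, giving y* = 0.238/0.013 = 18.3.

x* ≈ 57.9, y* ≈ 18.3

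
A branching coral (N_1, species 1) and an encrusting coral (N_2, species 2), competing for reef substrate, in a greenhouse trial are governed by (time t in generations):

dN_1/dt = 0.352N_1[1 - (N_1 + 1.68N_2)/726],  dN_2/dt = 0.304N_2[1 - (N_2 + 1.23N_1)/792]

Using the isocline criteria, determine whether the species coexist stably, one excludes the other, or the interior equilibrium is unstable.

Compare the nullcline intercepts: K1/α12 = 726/1.68 = 432 < K2 = 792; K2/α21 = 792/1.23 = 644 < K1 = 726.
Since both are reversed, neither can invade when rare; the interior point is a saddle.

unstable coexistence (outcome depends on initial conditions)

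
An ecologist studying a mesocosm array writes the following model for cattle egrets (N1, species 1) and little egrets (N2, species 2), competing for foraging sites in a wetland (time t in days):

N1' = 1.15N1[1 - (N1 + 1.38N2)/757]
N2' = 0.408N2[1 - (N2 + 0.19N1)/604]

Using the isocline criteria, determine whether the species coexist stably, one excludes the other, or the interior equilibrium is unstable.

Compare the nullcline intercepts: K1/α12 = 757/1.38 = 549 < K2 = 604; K2/α21 = 604/0.19 = 3180 > K1 = 757.
Since the inequalities point opposite ways, species 2 can invade but species 1 cannot.

species 2 excludes species 1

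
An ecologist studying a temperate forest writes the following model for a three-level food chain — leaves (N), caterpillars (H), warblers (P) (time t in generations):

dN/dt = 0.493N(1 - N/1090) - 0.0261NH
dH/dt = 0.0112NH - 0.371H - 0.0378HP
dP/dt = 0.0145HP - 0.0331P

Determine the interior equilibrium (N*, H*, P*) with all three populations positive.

N* ≈ 958, H* ≈ 2.28, P* ≈ 274

From dP/dt = 0: 0.0145H* = 0.0331, so H* = 2.28.
From dN/dt = 0: 0.493(1 - N*/1090) = 0.0261·2.28, giving N* = 1090·(1 - 0.121) = 958.
From dH/dt = 0: 0.0112·958 - 0.371 = 0.0378P*, so P* = 10.4/0.0378 = 274.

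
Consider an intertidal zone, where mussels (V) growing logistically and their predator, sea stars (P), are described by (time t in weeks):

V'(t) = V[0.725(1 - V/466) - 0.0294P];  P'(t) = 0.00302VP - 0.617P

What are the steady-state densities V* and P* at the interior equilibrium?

V* ≈ 204, P* ≈ 13.8

From dP/dt = 0 with P > 0: 0.00302V* = 0.617, so V* = 204.
Substitute into dV/dt = 0: 0.725(1 - 204/466) = 0.0294P*.
The bracket is 0.562, giving P* = 0.407/0.0294 = 13.8.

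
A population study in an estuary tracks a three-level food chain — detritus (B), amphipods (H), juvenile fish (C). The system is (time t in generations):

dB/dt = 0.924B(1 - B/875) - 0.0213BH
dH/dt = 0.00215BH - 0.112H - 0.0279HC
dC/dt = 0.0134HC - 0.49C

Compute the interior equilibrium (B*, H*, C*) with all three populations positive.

B* ≈ 137, H* ≈ 36.6, C* ≈ 6.58

From dC/dt = 0: 0.0134H* = 0.49, so H* = 36.6.
From dB/dt = 0: 0.924(1 - B*/875) = 0.0213·36.6, giving B* = 875·(1 - 0.843) = 137.
From dH/dt = 0: 0.00215·137 - 0.112 = 0.0279C*, so C* = 0.183/0.0279 = 6.58.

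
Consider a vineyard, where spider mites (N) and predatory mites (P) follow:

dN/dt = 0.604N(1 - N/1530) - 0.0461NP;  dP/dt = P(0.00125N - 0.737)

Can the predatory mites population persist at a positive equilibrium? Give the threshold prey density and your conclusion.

The predator equation gives dP/dt > 0 only when N > 0.737/0.00125 = 590.
Without the predator, N → K = 1530. Since 1530 > 590, the predator can invade and persist.

Threshold N = 590; K > 590, so yes, the predator persists.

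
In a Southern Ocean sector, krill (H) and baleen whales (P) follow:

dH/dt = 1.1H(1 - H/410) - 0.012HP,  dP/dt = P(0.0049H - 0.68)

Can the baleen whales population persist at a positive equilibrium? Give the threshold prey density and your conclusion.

The predator equation gives dP/dt > 0 only when H > 0.68/0.0049 = 139.
Without the predator, H → K = 410. Since 410 > 139, the predator can invade and persist.

Threshold H = 139; K > 139, so yes, the predator persists.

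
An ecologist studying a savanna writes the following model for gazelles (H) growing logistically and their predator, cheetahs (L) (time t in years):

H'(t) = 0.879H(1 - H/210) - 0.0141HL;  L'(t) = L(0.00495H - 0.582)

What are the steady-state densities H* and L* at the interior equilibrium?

H* ≈ 118, L* ≈ 27.4

From dL/dt = 0 with L > 0: 0.00495H* = 0.582, so H* = 118.
Substitute into dH/dt = 0: 0.879(1 - 118/210) = 0.0141L*.
The bracket is 0.44, giving L* = 0.387/0.0141 = 27.4.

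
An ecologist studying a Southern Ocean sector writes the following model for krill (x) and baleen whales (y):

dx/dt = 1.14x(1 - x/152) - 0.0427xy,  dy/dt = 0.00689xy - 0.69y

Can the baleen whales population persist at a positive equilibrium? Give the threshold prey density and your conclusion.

Threshold x = 100; K > 100, so yes, the predator persists.

The predator equation gives dy/dt > 0 only when x > 0.69/0.00689 = 100.
Without the predator, x → K = 152. Since 152 > 100, the predator can invade and persist.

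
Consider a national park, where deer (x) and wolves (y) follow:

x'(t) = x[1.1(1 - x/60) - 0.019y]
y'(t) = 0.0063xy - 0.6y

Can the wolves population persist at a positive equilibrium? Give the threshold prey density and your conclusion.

The predator equation gives dy/dt > 0 only when x > 0.6/0.0063 = 95.2.
Without the predator, x → K = 60. Since 60 < 95.2, the predator cannot invade.

Threshold x = 95.2; K < 95.2, so no, the predator goes extinct.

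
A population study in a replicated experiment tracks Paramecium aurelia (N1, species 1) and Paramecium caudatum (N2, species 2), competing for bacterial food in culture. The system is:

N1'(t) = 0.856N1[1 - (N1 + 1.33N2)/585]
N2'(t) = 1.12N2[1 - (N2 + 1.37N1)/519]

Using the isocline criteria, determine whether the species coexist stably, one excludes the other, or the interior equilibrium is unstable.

unstable coexistence (outcome depends on initial conditions)

Compare the nullcline intercepts: K1/α12 = 585/1.33 = 440 < K2 = 519; K2/α21 = 519/1.37 = 379 < K1 = 585.
Since both are reversed, neither can invade when rare; the interior point is a saddle.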